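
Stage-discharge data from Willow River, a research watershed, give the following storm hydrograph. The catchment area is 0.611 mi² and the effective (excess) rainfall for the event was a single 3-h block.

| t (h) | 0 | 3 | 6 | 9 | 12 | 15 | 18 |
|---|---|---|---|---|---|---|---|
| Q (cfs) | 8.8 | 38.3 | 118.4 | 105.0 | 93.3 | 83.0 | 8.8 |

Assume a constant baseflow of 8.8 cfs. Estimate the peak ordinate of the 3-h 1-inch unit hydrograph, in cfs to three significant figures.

Direct runoff: 0.0, 29.5, 109.6, 96.2, 84.5, 74.2, 0.0 cfs; ΣQ_DR = 394.0 cfs, peak = 109.6 cfs.
Runoff depth d = ΣQ_DR·Δt / A = 394.0 × 10800 / (0.611 mi²) = 2.998 in.
The 1-inch UH is the DRH scaled by (1 in)/d, so U_p = 109.6 × 1/2.998 = 36.6 cfs.

U_p ≈ 36.6 cfs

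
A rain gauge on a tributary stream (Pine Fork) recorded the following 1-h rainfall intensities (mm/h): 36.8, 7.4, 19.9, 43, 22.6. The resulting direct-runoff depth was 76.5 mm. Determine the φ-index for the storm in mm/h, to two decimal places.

Only the 4 blocks with intensity above φ contribute runoff: 36.8, 19.9, 43, 22.6 mm/h.
Σ(I−φ)·Δt = d  ⇒  (36.8+19.9+43+22.6 − 4φ)·1 = 76.5
φ = (122.3 − 76.5/1) / 4 = 11.45 mm/h.

φ ≈ 11.45 mm/h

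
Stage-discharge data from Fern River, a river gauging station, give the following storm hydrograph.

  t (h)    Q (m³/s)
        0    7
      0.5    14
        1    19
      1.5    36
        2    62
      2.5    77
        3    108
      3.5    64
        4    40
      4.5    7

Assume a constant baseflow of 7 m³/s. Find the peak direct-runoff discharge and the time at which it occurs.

Subtracting baseflow gives direct-runoff ordinates: 0.0, 7.0, 12.0, 29.0, 55.0, 70.0, 101.0, 57.0, 33.0, 0.0 m³/s.
The maximum is 101.0 m³/s, occurring at the reading for t = 3 h.

Q_p = 101.0 m³/s at t = 3 h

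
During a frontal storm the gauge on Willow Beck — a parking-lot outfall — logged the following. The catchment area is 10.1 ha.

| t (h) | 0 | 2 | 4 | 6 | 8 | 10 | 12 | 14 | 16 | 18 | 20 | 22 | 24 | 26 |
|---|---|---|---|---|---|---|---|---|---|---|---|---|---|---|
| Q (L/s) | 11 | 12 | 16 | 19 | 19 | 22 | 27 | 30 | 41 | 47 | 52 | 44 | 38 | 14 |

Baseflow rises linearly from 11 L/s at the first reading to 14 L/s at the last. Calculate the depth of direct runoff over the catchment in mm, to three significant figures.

d ≈ 15.5 mm

Direct runoff: 0.00, 0.77, 4.54, 7.31, 7.08, 9.85, 14.62, 17.38, 28.15, 33.92, 38.69, 30.46, 24.23, 0.00 L/s; ΣQ_DR = 217.0 L/s.
V = ΣQ_DR · Δt = 217.0 × 7200 s = 1.562 × 10^6 L.
Over A = 10.1 ha, depth = V / A = 15.5 mm.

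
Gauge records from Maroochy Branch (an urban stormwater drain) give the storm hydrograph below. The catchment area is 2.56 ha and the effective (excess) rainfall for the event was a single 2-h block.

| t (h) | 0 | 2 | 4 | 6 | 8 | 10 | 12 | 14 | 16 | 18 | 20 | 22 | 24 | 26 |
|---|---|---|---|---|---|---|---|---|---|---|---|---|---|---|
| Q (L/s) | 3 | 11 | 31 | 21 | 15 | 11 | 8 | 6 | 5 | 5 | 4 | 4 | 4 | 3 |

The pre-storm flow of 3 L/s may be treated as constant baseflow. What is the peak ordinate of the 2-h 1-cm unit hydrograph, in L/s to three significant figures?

U_p ≈ 11.2 L/s

Direct runoff: 0.0, 8.0, 28.0, 18.0, 12.0, 8.0, 5.0, 3.0, 2.0, 2.0, 1.0, 1.0, 1.0, 0.0 L/s; ΣQ_DR = 89.00 L/s, peak = 28.0 L/s.
Runoff depth d = ΣQ_DR·Δt / A = 89.00 × 7200 / (2.56 ha) = 25.03 mm.
The 1-cm UH is the DRH scaled by (10 mm)/d, so U_p = 28.0 × 10/25.03 = 11.2 L/s.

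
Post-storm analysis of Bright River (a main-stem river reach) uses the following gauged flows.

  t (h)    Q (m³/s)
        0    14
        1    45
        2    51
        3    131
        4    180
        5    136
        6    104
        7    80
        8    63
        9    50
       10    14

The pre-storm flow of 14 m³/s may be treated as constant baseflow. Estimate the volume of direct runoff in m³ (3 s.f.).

Direct-runoff ordinates (Q − Q_b): 0.0, 31.0, 37.0, 117.0, 166.0, 122.0, 90.0, 66.0, 49.0, 36.0, 0.0 m³/s.
ΣQ_DR = 714.0 m³/s.
With Δt = 1 h = 3600 s, V = ΣQ_DR · Δt = 714.0 × 3600 = 2.57 × 10^6 m³.

V ≈ 2.57 × 10^6 m³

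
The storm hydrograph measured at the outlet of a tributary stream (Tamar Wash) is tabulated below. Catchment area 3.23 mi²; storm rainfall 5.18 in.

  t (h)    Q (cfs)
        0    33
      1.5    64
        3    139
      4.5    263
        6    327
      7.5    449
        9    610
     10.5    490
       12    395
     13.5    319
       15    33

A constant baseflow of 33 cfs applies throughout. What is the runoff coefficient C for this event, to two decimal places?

ΣQ_DR = 2759 cfs; V = ΣQ_DR·Δt = 1.490 × 10^7 ft³.
Runoff depth d = V / A = 1.985 in.
C = d / P = 1.985 / 5.18 = 0.38.

C ≈ 0.38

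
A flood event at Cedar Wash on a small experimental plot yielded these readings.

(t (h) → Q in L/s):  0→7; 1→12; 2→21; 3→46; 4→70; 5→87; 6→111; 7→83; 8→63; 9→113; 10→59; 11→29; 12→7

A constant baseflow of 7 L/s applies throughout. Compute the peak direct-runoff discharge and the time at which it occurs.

Q_p = 106.0 L/s at t = 9 h

Subtracting baseflow gives direct-runoff ordinates: 0.0, 5.0, 14.0, 39.0, 63.0, 80.0, 104.0, 76.0, 56.0, 106.0, 52.0, 22.0, 0.0 L/s.
The maximum is 106.0 L/s, occurring at the reading for t = 9 h.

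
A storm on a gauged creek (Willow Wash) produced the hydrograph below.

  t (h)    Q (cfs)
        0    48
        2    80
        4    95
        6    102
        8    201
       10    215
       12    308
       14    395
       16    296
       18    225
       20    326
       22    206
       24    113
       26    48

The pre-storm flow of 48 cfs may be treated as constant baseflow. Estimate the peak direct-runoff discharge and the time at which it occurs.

Subtracting baseflow gives direct-runoff ordinates: 0.0, 32.0, 47.0, 54.0, 153.0, 167.0, 260.0, 347.0, 248.0, 177.0, 278.0, 158.0, 65.0, 0.0 cfs.
The maximum is 347.0 cfs, occurring at the reading for t = 14 h.

Q_p = 347.0 cfs at t = 14 h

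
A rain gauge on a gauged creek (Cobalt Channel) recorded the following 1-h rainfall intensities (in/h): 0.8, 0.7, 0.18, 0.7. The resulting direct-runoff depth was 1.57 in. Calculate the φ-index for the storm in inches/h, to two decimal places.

φ ≈ 0.21 in/h

Only the 3 blocks with intensity above φ contribute runoff: 0.8, 0.7, 0.7 in/h.
Σ(I−φ)·Δt = d  ⇒  (0.8+0.7+0.7 − 3φ)·1 = 1.57
φ = (2.200 − 1.57/1) / 3 = 0.21 in/h.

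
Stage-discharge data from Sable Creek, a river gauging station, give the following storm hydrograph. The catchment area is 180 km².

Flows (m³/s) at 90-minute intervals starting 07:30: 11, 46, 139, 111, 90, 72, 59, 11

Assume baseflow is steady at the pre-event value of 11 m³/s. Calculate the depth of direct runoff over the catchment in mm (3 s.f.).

d ≈ 13.5 mm

Direct runoff: 0.0, 35.0, 128.0, 100.0, 79.0, 61.0, 48.0, 0.0 m³/s; ΣQ_DR = 451.0 m³/s.
V = ΣQ_DR · Δt = 451.0 × 5400 s = 2.435 × 10^6 m³.
Over A = 180 km², depth = V / A = 13.5 mm.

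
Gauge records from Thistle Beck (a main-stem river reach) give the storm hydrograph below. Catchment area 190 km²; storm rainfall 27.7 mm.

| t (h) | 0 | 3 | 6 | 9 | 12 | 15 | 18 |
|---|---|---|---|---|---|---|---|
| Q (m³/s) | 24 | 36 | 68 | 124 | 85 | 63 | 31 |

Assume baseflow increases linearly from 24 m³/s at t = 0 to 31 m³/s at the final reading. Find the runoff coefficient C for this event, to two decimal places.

ΣQ_DR = 238.5 m³/s; V = ΣQ_DR·Δt = 2.576 × 10^6 m³.
Runoff depth d = V / A = 13.56 mm.
C = d / P = 13.56 / 27.7 = 0.49.

C ≈ 0.49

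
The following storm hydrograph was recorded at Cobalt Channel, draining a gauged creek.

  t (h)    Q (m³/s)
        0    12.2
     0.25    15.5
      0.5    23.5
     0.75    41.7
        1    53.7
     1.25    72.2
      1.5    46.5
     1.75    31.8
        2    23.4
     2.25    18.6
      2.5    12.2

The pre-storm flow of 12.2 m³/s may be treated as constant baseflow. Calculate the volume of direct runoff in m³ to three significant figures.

V ≈ 1.95 × 10^5 m³

Direct-runoff ordinates (Q − Q_b): 0.0, 3.3, 11.3, 29.5, 41.5, 60.0, 34.3, 19.6, 11.2, 6.4, 0.0 m³/s.
ΣQ_DR = 217.1 m³/s.
With Δt = 0.25 h = 900 s, V = ΣQ_DR · Δt = 217.1 × 900 = 1.95 × 10^5 m³.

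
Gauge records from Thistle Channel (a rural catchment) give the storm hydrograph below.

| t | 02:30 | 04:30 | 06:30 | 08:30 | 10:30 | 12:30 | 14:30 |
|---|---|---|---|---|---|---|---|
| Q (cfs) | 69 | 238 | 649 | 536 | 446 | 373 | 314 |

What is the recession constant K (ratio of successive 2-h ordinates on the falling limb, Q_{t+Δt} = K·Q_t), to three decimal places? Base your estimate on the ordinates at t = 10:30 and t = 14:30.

Using the recession-limb readings at t = 10:30 and t = 14:30: Q falls from 446 to 314 cfs over 2 intervals.
K = (Q₂/Q₁)^(1/2) = (314/446)^(1/2) = 0.839.

K ≈ 0.839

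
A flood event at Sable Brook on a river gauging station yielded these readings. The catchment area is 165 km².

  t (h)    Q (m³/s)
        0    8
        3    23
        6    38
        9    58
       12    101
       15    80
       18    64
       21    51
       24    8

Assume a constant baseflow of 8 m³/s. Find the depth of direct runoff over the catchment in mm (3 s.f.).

d ≈ 23.5 mm

Direct runoff: 0.0, 15.0, 30.0, 50.0, 93.0, 72.0, 56.0, 43.0, 0.0 m³/s; ΣQ_DR = 359.0 m³/s.
V = ΣQ_DR · Δt = 359.0 × 10800 s = 3.877 × 10^6 m³.
Over A = 165 km², depth = V / A = 23.5 mm.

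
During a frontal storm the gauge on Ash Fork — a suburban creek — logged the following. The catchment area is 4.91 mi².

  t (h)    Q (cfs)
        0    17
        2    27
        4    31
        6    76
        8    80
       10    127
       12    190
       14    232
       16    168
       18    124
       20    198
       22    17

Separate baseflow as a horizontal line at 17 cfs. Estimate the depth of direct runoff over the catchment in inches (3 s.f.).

Direct runoff: 0.0, 10.0, 14.0, 59.0, 63.0, 110.0, 173.0, 215.0, 151.0, 107.0, 181.0, 0.0 cfs; ΣQ_DR = 1083 cfs.
V = ΣQ_DR · Δt = 1083 × 7200 s = 7.798 × 10^6 ft³.
Over A = 4.91 mi², depth = V / A = 0.684 in.

d ≈ 0.684 in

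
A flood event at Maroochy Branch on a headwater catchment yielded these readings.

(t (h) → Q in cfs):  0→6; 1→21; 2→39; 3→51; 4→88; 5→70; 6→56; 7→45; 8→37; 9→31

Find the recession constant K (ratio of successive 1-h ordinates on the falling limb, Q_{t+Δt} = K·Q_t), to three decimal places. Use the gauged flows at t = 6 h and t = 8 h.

Using the recession-limb readings at t = 6 h and t = 8 h: Q falls from 56 to 37 cfs over 2 intervals.
K = (Q₂/Q₁)^(1/2) = (37/56)^(1/2) = 0.813.

K ≈ 0.813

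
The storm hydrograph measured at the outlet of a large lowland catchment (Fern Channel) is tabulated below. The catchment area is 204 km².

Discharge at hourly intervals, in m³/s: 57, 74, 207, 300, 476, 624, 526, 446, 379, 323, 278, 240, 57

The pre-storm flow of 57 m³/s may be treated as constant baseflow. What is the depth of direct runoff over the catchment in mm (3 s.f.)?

Direct runoff: 0.0, 17.0, 150.0, 243.0, 419.0, 567.0, 469.0, 389.0, 322.0, 266.0, 221.0, 183.0, 0.0 m³/s; ΣQ_DR = 3246 m³/s.
V = ΣQ_DR · Δt = 3246 × 3600 s = 1.169 × 10^7 m³.
Over A = 204 km², depth = V / A = 57.3 mm.

d ≈ 57.3 mm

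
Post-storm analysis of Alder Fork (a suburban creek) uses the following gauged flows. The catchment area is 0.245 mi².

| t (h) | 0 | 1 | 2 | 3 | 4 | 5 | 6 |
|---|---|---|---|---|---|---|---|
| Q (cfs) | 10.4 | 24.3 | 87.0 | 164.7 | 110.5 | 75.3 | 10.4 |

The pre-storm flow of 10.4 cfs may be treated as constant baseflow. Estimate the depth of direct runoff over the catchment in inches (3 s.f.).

d ≈ 2.59 in

Direct runoff: 0.0, 13.9, 76.6, 154.3, 100.1, 64.9, 0.0 cfs; ΣQ_DR = 409.8 cfs.
V = ΣQ_DR · Δt = 409.8 × 3600 s = 1.475 × 10^6 ft³.
Over A = 0.245 mi², depth = V / A = 2.59 in.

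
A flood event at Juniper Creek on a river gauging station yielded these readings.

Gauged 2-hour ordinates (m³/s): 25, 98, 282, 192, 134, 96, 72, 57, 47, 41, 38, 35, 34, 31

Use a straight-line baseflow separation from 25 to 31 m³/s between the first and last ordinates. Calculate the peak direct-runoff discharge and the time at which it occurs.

Subtracting baseflow gives direct-runoff ordinates: 0.00, 72.54, 256.08, 165.62, 107.15, 68.69, 44.23, 28.77, 18.31, 11.85, 8.38, 4.92, 3.46, 0.00 m³/s.
The maximum is 256.08 m³/s, occurring at the reading for t = 4 h.

Q_p = 256.08 m³/s at t = 4 h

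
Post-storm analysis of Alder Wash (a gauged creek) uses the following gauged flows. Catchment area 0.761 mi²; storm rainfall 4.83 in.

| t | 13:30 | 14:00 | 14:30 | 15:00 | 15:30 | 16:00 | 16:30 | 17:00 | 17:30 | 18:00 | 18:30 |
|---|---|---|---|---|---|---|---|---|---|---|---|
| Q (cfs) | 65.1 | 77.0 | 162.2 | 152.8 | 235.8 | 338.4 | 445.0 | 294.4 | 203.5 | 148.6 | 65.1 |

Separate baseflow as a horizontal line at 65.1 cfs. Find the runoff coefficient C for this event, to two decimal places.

ΣQ_DR = 1472 cfs; V = ΣQ_DR·Δt = 2.649 × 10^6 ft³.
Runoff depth d = V / A = 1.498 in.
C = d / P = 1.498 / 4.83 = 0.31.

C ≈ 0.31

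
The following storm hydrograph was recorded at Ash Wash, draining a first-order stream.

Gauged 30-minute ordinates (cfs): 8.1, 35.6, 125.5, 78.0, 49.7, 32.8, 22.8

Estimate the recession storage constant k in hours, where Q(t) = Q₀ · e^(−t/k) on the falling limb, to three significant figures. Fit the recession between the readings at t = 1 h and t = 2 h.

On the falling limb, Q drops from 125.5 to 49.7 cfs between t = 1 h and t = 2 h (Δt = 1 h).
k = −Δt / ln(Q₂/Q₁) = −1 / ln(49.7/125.5) = 1.08 h.

k ≈ 1.08 h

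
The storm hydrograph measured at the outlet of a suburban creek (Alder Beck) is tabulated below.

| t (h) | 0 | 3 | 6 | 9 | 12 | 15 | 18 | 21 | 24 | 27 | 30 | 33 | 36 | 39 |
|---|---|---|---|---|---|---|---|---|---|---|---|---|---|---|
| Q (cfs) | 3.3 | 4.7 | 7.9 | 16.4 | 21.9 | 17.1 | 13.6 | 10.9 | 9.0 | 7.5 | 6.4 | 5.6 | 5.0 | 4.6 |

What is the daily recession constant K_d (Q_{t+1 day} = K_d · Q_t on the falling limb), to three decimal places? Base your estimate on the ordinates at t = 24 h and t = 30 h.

Between t = 24 h and t = 30 h the flow falls from 9.0 to 6.4 cfs over 2×3 h = 6 h.
Per-interval ratio K = (6.4/9.0)^(1/2) = 0.8433; K_d = K^(24/3) = 0.256.

K_d ≈ 0.256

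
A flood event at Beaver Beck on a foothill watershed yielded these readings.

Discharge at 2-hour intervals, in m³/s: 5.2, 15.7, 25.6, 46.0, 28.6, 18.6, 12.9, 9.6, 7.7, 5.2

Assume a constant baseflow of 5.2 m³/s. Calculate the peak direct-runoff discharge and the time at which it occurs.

Q_p = 40.8 m³/s at t = 6 h

Subtracting baseflow gives direct-runoff ordinates: 0.0, 10.5, 20.4, 40.8, 23.4, 13.4, 7.7, 4.4, 2.5, 0.0 m³/s.
The maximum is 40.8 m³/s, occurring at the reading for t = 6 h.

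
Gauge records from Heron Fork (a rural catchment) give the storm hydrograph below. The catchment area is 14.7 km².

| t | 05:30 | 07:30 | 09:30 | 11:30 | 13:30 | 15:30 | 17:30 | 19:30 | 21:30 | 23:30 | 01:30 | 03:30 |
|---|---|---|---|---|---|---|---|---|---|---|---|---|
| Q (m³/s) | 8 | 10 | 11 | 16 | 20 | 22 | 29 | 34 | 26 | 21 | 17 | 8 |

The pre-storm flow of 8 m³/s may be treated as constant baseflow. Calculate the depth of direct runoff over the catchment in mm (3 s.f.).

Direct runoff: 0.0, 2.0, 3.0, 8.0, 12.0, 14.0, 21.0, 26.0, 18.0, 13.0, 9.0, 0.0 m³/s; ΣQ_DR = 126.0 m³/s.
V = ΣQ_DR · Δt = 126.0 × 7200 s = 9.072 × 10^5 m³.
Over A = 14.7 km², depth = V / A = 61.7 mm.

d ≈ 61.7 mm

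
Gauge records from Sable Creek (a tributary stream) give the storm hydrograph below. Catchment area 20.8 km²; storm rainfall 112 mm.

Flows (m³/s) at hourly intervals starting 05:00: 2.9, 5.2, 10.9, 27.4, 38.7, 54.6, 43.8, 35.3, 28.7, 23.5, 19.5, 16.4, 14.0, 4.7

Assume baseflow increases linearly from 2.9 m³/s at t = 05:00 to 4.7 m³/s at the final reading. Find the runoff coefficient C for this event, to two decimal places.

C ≈ 0.42

ΣQ_DR = 272.4 m³/s; V = ΣQ_DR·Δt = 9.806 × 10^5 m³.
Runoff depth d = V / A = 47.15 mm.
C = d / P = 47.15 / 112 = 0.42.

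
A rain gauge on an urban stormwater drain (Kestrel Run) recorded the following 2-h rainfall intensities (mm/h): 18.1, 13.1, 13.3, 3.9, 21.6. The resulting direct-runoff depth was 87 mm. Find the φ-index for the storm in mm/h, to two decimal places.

Only the 4 blocks with intensity above φ contribute runoff: 18.1, 13.1, 13.3, 21.6 mm/h.
Σ(I−φ)·Δt = d  ⇒  (18.1+13.1+13.3+21.6 − 4φ)·2 = 87
φ = (66.10 − 87/2) / 4 = 5.65 mm/h.

φ ≈ 5.65 mm/h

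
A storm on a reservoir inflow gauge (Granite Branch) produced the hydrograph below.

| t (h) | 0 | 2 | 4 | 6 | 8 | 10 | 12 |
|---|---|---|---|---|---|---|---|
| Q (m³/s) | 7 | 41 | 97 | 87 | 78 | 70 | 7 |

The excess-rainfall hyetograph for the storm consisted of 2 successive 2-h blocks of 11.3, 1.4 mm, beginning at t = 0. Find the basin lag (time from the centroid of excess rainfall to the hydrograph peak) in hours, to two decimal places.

t_L ≈ 2.78 h

Centroid of excess rainfall: t_c = Σ P_i·t̄_i / ΣP_i = 1.2205 h (block centres at 1, 3 h).
Hydrograph peak occurs at t = 4 h, so basin lag t_L = 4 − 1.2205 = 2.78 h.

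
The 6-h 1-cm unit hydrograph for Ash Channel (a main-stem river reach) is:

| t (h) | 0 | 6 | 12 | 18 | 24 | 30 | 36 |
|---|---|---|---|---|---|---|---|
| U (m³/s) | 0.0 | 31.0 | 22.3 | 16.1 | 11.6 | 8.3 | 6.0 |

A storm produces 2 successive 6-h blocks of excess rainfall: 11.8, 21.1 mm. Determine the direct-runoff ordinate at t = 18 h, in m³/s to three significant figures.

Q ≈ 66.1 m³/s

By discrete convolution, Q_j = Σ (P_i / 10 mm) · U_{j−i}.
At t = 18 h (j=3): Q = (11.8/10)·16.1 + (21.1/10)·22.3 = 66.1 m³/s.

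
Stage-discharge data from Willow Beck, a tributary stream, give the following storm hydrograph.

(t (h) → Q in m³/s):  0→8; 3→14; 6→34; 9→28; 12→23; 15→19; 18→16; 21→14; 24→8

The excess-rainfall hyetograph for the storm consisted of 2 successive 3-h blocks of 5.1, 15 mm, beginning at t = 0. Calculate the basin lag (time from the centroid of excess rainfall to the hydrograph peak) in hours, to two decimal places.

t_L ≈ 2.26 h

Centroid of excess rainfall: t_c = Σ P_i·t̄_i / ΣP_i = 3.7388 h (block centres at 1.5, 4.5 h).
Hydrograph peak occurs at t = 6 h, so basin lag t_L = 6 − 3.7388 = 2.26 h.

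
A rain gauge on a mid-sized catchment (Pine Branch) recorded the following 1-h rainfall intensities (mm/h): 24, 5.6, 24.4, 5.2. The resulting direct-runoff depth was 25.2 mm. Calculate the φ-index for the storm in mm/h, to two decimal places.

φ ≈ 11.60 mm/h

Only the 2 blocks with intensity above φ contribute runoff: 24, 24.4 mm/h.
Σ(I−φ)·Δt = d  ⇒  (24+24.4 − 2φ)·1 = 25.2
φ = (48.40 − 25.2/1) / 2 = 11.60 mm/h.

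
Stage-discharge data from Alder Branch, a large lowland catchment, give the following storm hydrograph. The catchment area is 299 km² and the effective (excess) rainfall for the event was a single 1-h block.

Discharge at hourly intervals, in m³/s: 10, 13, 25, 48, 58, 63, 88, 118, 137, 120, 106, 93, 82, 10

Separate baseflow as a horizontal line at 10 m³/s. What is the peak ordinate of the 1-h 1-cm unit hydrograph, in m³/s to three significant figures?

Direct runoff: 0.0, 3.0, 15.0, 38.0, 48.0, 53.0, 78.0, 108.0, 127.0, 110.0, 96.0, 83.0, 72.0, 0.0 m³/s; ΣQ_DR = 831.0 m³/s, peak = 127.0 m³/s.
Runoff depth d = ΣQ_DR·Δt / A = 831.0 × 3600 / (299 km²) = 10.01 mm.
The 1-cm UH is the DRH scaled by (10 mm)/d, so U_p = 127.0 × 10/10.01 = 127 m³/s.

U_p ≈ 127 m³/s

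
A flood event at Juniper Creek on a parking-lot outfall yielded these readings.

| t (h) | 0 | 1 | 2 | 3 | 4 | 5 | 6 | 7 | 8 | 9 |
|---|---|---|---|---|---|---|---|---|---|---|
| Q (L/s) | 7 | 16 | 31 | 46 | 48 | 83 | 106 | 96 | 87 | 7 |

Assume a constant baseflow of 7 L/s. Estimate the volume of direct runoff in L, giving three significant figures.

Direct-runoff ordinates (Q − Q_b): 0.0, 9.0, 24.0, 39.0, 41.0, 76.0, 99.0, 89.0, 80.0, 0.0 L/s.
ΣQ_DR = 457.0 L/s.
With Δt = 1 h = 3600 s, V = ΣQ_DR · Δt = 457.0 × 3600 = 1.65 × 10^6 L.

V ≈ 1.65 × 10^6 L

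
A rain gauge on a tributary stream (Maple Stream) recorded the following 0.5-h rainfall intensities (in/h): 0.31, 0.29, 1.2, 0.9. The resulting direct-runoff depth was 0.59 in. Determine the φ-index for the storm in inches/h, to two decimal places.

Only the 2 blocks with intensity above φ contribute runoff: 1.2, 0.9 in/h.
Σ(I−φ)·Δt = d  ⇒  (1.2+0.9 − 2φ)·0.5 = 0.59
φ = (2.100 − 0.59/0.5) / 2 = 0.46 in/h.

φ ≈ 0.46 in/h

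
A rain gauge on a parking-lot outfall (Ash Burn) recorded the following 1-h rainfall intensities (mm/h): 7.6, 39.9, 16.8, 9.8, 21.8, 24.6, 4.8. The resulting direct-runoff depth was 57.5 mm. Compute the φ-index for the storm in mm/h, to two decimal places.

φ ≈ 11.40 mm/h

Only the 4 blocks with intensity above φ contribute runoff: 39.9, 16.8, 21.8, 24.6 mm/h.
Σ(I−φ)·Δt = d  ⇒  (39.9+16.8+21.8+24.6 − 4φ)·1 = 57.5
φ = (103.1 − 57.5/1) / 4 = 11.40 mm/h.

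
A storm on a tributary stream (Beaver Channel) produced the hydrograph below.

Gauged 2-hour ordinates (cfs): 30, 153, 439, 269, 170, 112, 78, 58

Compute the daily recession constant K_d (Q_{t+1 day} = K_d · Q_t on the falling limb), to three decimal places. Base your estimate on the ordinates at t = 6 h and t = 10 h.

K_d ≈ 0.005

Between t = 6 h and t = 10 h the flow falls from 269 to 112 cfs over 2×2 h = 4 h.
Per-interval ratio K = (112/269)^(1/2) = 0.6453; K_d = K^(24/2) = 0.005.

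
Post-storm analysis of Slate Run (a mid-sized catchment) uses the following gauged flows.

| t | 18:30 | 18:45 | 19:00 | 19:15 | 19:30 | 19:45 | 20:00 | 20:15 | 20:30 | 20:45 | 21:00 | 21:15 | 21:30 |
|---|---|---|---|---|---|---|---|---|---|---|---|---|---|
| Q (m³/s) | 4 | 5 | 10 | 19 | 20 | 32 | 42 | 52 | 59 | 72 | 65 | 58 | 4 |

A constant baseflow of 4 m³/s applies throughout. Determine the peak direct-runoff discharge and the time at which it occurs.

Q_p = 68.0 m³/s at t = 20:45

Subtracting baseflow gives direct-runoff ordinates: 0.0, 1.0, 6.0, 15.0, 16.0, 28.0, 38.0, 48.0, 55.0, 68.0, 61.0, 54.0, 0.0 m³/s.
The maximum is 68.0 m³/s, occurring at the reading for t = 20:45.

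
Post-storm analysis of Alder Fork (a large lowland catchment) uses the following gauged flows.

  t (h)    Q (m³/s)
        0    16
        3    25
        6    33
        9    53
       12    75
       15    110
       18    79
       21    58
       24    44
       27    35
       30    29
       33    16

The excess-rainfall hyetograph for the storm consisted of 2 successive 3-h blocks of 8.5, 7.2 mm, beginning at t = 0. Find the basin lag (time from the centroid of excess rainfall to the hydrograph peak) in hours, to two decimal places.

t_L ≈ 12.12 h

Centroid of excess rainfall: t_c = Σ P_i·t̄_i / ΣP_i = 2.8758 h (block centres at 1.5, 4.5 h).
Hydrograph peak occurs at t = 15 h, so basin lag t_L = 15 − 2.8758 = 12.12 h.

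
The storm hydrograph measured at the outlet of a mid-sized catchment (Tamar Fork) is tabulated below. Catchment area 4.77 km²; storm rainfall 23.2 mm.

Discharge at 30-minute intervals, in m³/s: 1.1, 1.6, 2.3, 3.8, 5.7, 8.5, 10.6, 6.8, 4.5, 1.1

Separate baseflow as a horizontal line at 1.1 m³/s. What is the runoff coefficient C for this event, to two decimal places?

ΣQ_DR = 35.00 m³/s; V = ΣQ_DR·Δt = 63000 m³.
Runoff depth d = V / A = 13.21 mm.
C = d / P = 13.21 / 23.2 = 0.57.

C ≈ 0.57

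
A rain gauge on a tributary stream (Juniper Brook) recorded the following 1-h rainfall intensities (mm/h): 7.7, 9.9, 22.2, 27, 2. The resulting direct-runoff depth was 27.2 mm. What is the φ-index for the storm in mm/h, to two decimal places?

Only the 2 blocks with intensity above φ contribute runoff: 22.2, 27 mm/h.
Σ(I−φ)·Δt = d  ⇒  (22.2+27 − 2φ)·1 = 27.2
φ = (49.20 − 27.2/1) / 2 = 11.00 mm/h.

φ ≈ 11.00 mm/h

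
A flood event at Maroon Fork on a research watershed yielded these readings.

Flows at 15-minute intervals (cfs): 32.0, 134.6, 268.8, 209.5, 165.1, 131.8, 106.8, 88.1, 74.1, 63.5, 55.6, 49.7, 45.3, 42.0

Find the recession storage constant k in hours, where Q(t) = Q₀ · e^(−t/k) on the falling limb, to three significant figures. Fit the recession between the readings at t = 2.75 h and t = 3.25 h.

On the falling limb, Q drops from 49.7 to 42.0 cfs between t = 2.75 h and t = 3.25 h (Δt = 0.5 h).
k = −Δt / ln(Q₂/Q₁) = −0.5 / ln(42.0/49.7) = 2.97 h.

k ≈ 2.97 h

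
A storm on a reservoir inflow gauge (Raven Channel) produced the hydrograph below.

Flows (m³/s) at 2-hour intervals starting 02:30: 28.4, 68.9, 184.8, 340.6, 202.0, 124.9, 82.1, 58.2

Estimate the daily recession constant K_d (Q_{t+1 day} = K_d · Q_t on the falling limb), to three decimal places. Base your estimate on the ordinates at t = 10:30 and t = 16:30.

Between t = 10:30 and t = 16:30 the flow falls from 202.0 to 58.2 m³/s over 3×2 h = 6 h.
Per-interval ratio K = (58.2/202.0)^(1/3) = 0.6605; K_d = K^(24/2) = 0.007.

K_d ≈ 0.007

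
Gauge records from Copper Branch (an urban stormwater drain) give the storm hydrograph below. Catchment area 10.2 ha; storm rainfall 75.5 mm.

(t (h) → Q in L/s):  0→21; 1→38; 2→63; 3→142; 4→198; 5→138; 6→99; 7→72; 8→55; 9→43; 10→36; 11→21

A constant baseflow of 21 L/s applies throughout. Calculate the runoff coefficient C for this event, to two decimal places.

C ≈ 0.32

ΣQ_DR = 674.0 L/s; V = ΣQ_DR·Δt = 2.426 × 10^6 L.
Runoff depth d = V / A = 23.79 mm.
C = d / P = 23.79 / 75.5 = 0.32.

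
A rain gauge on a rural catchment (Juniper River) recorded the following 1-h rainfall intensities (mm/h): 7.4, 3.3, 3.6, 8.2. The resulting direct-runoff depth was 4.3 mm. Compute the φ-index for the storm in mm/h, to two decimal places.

φ ≈ 5.65 mm/h

Only the 2 blocks with intensity above φ contribute runoff: 7.4, 8.2 mm/h.
Σ(I−φ)·Δt = d  ⇒  (7.4+8.2 − 2φ)·1 = 4.3
φ = (15.60 − 4.3/1) / 2 = 5.65 mm/h.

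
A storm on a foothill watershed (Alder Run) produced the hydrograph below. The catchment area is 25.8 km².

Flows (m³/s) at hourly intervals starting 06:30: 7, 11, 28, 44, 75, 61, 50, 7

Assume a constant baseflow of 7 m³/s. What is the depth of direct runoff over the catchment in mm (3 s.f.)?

Direct runoff: 0.0, 4.0, 21.0, 37.0, 68.0, 54.0, 43.0, 0.0 m³/s; ΣQ_DR = 227.0 m³/s.
V = ΣQ_DR · Δt = 227.0 × 3600 s = 8.172 × 10^5 m³.
Over A = 25.8 km², depth = V / A = 31.7 mm.

d ≈ 31.7 mm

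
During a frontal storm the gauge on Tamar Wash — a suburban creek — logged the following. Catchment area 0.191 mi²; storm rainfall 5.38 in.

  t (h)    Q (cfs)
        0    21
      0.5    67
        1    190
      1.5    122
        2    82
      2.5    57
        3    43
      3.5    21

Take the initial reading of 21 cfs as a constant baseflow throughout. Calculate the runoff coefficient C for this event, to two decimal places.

C ≈ 0.33

ΣQ_DR = 435.0 cfs; V = ΣQ_DR·Δt = 7.830 × 10^5 ft³.
Runoff depth d = V / A = 1.765 in.
C = d / P = 1.765 / 5.38 = 0.33.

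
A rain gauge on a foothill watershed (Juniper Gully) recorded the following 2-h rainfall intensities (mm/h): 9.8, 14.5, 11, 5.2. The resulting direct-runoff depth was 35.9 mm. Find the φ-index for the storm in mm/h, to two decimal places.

Only the 3 blocks with intensity above φ contribute runoff: 9.8, 14.5, 11 mm/h.
Σ(I−φ)·Δt = d  ⇒  (9.8+14.5+11 − 3φ)·2 = 35.9
φ = (35.30 − 35.9/2) / 3 = 5.78 mm/h.

φ ≈ 5.78 mm/h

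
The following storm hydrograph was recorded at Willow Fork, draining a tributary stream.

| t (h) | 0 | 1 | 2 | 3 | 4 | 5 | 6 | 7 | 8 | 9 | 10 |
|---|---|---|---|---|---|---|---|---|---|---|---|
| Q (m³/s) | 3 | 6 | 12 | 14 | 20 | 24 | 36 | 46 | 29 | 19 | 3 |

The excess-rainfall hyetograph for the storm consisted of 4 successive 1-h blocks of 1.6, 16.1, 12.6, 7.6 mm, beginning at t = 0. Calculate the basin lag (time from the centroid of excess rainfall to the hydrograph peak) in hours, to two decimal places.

Centroid of excess rainfall: t_c = Σ P_i·t̄_i / ΣP_i = 2.1913 h (block centres at 0.5, 1.5, 2.5, 3.5 h).
Hydrograph peak occurs at t = 7 h, so basin lag t_L = 7 − 2.1913 = 4.81 h.

t_L ≈ 4.81 h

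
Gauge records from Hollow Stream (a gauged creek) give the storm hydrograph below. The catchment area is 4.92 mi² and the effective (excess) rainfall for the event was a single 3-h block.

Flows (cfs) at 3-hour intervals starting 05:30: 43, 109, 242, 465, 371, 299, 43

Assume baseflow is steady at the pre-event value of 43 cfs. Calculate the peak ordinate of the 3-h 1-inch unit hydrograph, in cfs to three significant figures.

Direct runoff: 0.0, 66.0, 199.0, 422.0, 328.0, 256.0, 0.0 cfs; ΣQ_DR = 1271 cfs, peak = 422.0 cfs.
Runoff depth d = ΣQ_DR·Δt / A = 1271 × 10800 / (4.92 mi²) = 1.201 in.
The 1-inch UH is the DRH scaled by (1 in)/d, so U_p = 422.0 × 1/1.201 = 351 cfs.

U_p ≈ 351 cfs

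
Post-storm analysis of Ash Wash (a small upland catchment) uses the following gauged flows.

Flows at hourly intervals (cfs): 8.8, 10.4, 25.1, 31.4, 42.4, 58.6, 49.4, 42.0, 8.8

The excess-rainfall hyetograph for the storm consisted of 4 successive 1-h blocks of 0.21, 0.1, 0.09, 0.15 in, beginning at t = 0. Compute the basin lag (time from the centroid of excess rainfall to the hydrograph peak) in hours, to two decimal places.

Centroid of excess rainfall: t_c = Σ P_i·t̄_i / ΣP_i = 1.8273 h (block centres at 0.5, 1.5, 2.5, 3.5 h).
Hydrograph peak occurs at t = 5 h, so basin lag t_L = 5 − 1.8273 = 3.17 h.

t_L ≈ 3.17 h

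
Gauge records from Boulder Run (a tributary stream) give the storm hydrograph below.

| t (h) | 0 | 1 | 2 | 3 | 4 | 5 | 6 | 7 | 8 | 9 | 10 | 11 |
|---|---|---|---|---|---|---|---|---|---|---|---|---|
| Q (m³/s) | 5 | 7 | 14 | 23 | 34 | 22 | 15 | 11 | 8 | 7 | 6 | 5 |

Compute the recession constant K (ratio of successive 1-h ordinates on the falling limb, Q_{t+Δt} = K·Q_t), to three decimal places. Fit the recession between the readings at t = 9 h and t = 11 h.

Using the recession-limb readings at t = 9 h and t = 11 h: Q falls from 7 to 5 m³/s over 2 intervals.
K = (Q₂/Q₁)^(1/2) = (5/7)^(1/2) = 0.845.

K ≈ 0.845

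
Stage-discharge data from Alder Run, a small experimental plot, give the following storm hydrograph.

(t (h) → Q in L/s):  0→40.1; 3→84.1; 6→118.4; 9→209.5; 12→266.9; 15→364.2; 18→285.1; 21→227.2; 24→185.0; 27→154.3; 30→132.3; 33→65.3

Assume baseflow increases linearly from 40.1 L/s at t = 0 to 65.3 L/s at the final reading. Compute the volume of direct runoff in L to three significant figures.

V ≈ 1.62 × 10^7 L

Direct-runoff ordinates (Q − Q_b): 0.00, 41.71, 73.72, 162.53, 217.64, 312.65, 231.25, 171.06, 126.57, 93.58, 69.29, 0.00 L/s.
ΣQ_DR = 1500 L/s.
With Δt = 3 h = 10800 s, V = ΣQ_DR · Δt = 1500 × 10800 = 1.62 × 10^7 L.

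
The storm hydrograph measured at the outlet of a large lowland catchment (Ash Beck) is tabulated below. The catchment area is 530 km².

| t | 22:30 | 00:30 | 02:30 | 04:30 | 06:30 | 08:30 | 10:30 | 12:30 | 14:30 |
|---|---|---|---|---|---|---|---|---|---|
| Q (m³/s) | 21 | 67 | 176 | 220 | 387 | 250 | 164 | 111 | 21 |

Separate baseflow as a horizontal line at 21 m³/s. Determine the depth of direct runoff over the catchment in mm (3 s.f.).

d ≈ 16.7 mm

Direct runoff: 0.0, 46.0, 155.0, 199.0, 366.0, 229.0, 143.0, 90.0, 0.0 m³/s; ΣQ_DR = 1228 m³/s.
V = ΣQ_DR · Δt = 1228 × 7200 s = 8.842 × 10^6 m³.
Over A = 530 km², depth = V / A = 16.7 mm.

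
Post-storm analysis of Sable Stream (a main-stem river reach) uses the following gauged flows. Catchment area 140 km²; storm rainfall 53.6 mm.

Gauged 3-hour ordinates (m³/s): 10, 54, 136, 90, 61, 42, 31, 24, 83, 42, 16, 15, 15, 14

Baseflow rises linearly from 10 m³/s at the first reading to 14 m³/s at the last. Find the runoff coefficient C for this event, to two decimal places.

C ≈ 0.67

ΣQ_DR = 465.0 m³/s; V = ΣQ_DR·Δt = 5.022 × 10^6 m³.
Runoff depth d = V / A = 35.87 mm.
C = d / P = 35.87 / 53.6 = 0.67.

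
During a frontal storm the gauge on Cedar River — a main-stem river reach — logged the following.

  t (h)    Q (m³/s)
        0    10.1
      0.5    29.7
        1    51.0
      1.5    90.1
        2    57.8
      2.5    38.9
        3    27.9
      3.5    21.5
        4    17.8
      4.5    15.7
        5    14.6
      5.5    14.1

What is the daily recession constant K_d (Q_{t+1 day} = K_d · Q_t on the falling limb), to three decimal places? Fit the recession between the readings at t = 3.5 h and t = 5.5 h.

K_d ≈ 0.006

Between t = 3.5 h and t = 5.5 h the flow falls from 21.5 to 14.1 m³/s over 4×0.5 h = 2 h.
Per-interval ratio K = (14.1/21.5)^(1/4) = 0.8999; K_d = K^(24/0.5) = 0.006.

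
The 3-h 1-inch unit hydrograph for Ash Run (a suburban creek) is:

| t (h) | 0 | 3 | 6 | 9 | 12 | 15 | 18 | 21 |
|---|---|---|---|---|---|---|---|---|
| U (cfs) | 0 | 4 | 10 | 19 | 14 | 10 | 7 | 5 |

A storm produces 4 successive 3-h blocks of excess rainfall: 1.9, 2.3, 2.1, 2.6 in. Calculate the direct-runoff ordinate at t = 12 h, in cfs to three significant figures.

By discrete convolution, Q_j = Σ (P_i / 1 in) · U_{j−i}.
At t = 12 h (j=4): Q = (1.9/1)·14 + (2.3/1)·19 + (2.1/1)·10 + (2.6/1)·4 = 102 cfs.

Q ≈ 102 cfs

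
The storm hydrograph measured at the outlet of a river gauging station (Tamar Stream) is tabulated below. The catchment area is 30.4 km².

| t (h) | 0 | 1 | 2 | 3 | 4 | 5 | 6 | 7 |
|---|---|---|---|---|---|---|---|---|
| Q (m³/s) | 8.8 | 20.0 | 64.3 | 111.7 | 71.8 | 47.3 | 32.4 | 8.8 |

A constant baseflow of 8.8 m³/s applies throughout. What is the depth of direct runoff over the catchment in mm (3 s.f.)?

Direct runoff: 0.0, 11.2, 55.5, 102.9, 63.0, 38.5, 23.6, 0.0 m³/s; ΣQ_DR = 294.7 m³/s.
V = ΣQ_DR · Δt = 294.7 × 3600 s = 1.061 × 10^6 m³.
Over A = 30.4 km², depth = V / A = 34.9 mm.

d ≈ 34.9 mm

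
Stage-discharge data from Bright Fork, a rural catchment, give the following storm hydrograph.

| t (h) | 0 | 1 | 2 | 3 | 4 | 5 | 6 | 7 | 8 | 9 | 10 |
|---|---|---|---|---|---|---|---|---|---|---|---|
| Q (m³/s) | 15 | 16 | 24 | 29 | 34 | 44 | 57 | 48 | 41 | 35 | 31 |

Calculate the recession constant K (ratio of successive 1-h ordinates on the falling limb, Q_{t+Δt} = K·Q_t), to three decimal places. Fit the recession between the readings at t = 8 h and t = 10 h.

K ≈ 0.870

Using the recession-limb readings at t = 8 h and t = 10 h: Q falls from 41 to 31 m³/s over 2 intervals.
K = (Q₂/Q₁)^(1/2) = (31/41)^(1/2) = 0.870.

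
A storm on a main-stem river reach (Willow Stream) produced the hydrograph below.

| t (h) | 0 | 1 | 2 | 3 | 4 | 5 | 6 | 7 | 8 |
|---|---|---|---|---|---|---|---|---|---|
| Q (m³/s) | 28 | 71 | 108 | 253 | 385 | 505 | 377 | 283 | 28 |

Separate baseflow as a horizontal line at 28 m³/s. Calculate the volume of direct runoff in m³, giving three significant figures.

Direct-runoff ordinates (Q − Q_b): 0.0, 43.0, 80.0, 225.0, 357.0, 477.0, 349.0, 255.0, 0.0 m³/s.
ΣQ_DR = 1786 m³/s.
With Δt = 1 h = 3600 s, V = ΣQ_DR · Δt = 1786 × 3600 = 6.43 × 10^6 m³.

V ≈ 6.43 × 10^6 m³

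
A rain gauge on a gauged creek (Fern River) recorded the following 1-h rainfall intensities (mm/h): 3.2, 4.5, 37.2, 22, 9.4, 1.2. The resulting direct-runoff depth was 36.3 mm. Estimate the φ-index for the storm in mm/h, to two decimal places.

Only the 2 blocks with intensity above φ contribute runoff: 37.2, 22 mm/h.
Σ(I−φ)·Δt = d  ⇒  (37.2+22 − 2φ)·1 = 36.3
φ = (59.20 − 36.3/1) / 2 = 11.45 mm/h.

φ ≈ 11.45 mm/h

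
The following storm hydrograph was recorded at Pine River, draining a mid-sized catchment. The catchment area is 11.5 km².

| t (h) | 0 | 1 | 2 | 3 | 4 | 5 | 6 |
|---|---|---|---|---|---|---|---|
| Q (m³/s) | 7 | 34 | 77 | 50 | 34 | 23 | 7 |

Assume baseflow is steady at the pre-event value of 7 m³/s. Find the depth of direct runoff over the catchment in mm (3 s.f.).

Direct runoff: 0.0, 27.0, 70.0, 43.0, 27.0, 16.0, 0.0 m³/s; ΣQ_DR = 183.0 m³/s.
V = ΣQ_DR · Δt = 183.0 × 3600 s = 6.588 × 10^5 m³.
Over A = 11.5 km², depth = V / A = 57.3 mm.

d ≈ 57.3 mm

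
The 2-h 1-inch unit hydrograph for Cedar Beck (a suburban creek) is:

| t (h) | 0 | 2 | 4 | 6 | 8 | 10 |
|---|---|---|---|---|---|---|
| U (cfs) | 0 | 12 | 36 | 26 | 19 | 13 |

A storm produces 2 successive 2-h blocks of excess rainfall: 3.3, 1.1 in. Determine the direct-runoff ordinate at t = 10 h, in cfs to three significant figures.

Q ≈ 63.8 cfs

By discrete convolution, Q_j = Σ (P_i / 1 in) · U_{j−i}.
At t = 10 h (j=5): Q = (3.3/1)·13 + (1.1/1)·19 = 63.8 cfs.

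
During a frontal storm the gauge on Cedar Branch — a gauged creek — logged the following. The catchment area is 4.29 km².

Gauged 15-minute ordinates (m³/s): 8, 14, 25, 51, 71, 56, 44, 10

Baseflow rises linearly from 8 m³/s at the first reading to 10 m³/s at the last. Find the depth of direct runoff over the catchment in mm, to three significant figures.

Direct runoff: 0.00, 5.71, 16.43, 42.14, 61.86, 46.57, 34.29, 0.00 m³/s; ΣQ_DR = 207.0 m³/s.
V = ΣQ_DR · Δt = 207.0 × 900 s = 1.863 × 10^5 m³.
Over A = 4.29 km², depth = V / A = 43.4 mm.

d ≈ 43.4 mm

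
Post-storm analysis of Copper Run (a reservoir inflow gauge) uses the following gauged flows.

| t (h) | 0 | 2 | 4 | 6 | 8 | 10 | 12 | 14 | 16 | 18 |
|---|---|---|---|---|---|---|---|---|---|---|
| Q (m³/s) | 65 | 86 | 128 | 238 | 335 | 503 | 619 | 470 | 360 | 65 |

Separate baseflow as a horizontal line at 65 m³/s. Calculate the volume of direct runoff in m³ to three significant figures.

Direct-runoff ordinates (Q − Q_b): 0.0, 21.0, 63.0, 173.0, 270.0, 438.0, 554.0, 405.0, 295.0, 0.0 m³/s.
ΣQ_DR = 2219 m³/s.
With Δt = 2 h = 7200 s, V = ΣQ_DR · Δt = 2219 × 7200 = 1.60 × 10^7 m³.

V ≈ 1.60 × 10^7 m³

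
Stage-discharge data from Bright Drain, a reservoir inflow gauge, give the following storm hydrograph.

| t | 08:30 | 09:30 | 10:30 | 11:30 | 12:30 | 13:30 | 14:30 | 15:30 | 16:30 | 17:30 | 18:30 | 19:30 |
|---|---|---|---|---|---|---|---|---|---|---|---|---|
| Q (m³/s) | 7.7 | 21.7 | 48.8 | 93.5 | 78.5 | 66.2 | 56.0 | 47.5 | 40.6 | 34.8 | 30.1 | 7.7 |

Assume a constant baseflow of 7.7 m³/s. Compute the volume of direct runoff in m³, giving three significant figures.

Direct-runoff ordinates (Q − Q_b): 0.0, 14.0, 41.1, 85.8, 70.8, 58.5, 48.3, 39.8, 32.9, 27.1, 22.4, 0.0 m³/s.
ΣQ_DR = 440.7 m³/s.
With Δt = 1 h = 3600 s, V = ΣQ_DR · Δt = 440.7 × 3600 = 1.59 × 10^6 m³.

V ≈ 1.59 × 10^6 m³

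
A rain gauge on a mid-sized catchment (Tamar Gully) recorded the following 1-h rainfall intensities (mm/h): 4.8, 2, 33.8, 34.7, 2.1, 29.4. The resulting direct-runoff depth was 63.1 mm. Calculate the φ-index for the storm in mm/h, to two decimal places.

Only the 3 blocks with intensity above φ contribute runoff: 33.8, 34.7, 29.4 mm/h.
Σ(I−φ)·Δt = d  ⇒  (33.8+34.7+29.4 − 3φ)·1 = 63.1
φ = (97.90 − 63.1/1) / 3 = 11.60 mm/h.

φ ≈ 11.60 mm/h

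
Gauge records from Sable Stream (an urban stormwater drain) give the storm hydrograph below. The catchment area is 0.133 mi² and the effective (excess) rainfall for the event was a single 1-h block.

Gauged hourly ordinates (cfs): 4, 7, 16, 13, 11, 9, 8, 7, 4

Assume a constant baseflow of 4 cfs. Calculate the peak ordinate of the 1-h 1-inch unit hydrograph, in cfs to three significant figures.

Direct runoff: 0.0, 3.0, 12.0, 9.0, 7.0, 5.0, 4.0, 3.0, 0.0 cfs; ΣQ_DR = 43.00 cfs, peak = 12.0 cfs.
Runoff depth d = ΣQ_DR·Δt / A = 43.00 × 3600 / (0.133 mi²) = 0.5010 in.
The 1-inch UH is the DRH scaled by (1 in)/d, so U_p = 12.0 × 1/0.5010 = 24.0 cfs.

U_p ≈ 24.0 cfs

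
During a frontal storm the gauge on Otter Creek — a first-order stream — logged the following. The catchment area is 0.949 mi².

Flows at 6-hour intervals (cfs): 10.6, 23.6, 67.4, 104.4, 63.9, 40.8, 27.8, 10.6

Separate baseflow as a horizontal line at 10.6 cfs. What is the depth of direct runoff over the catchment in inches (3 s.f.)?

Direct runoff: 0.0, 13.0, 56.8, 93.8, 53.3, 30.2, 17.2, 0.0 cfs; ΣQ_DR = 264.3 cfs.
V = ΣQ_DR · Δt = 264.3 × 21600 s = 5.709 × 10^6 ft³.
Over A = 0.949 mi², depth = V / A = 2.59 in.

d ≈ 2.59 in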